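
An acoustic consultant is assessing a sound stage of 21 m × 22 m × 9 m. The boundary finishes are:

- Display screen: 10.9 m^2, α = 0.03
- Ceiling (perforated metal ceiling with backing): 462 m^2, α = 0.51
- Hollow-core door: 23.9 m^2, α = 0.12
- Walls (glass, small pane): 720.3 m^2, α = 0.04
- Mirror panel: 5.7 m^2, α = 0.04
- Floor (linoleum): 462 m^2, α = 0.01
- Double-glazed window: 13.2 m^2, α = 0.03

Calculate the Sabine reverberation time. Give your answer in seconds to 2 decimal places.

Equivalent absorption area: A = 10.9*0.03 + 462*0.51 + 23.9*0.12 + 720.3*0.04 + 5.7*0.04 + 462*0.01 + 13.2*0.03 = 272.871 m^2.
V = 21·22·9 = 4158 m³.
Sabine: RT60 = 0.161 × 4158 / 272.871 = 2.45 s.

2.45 seconds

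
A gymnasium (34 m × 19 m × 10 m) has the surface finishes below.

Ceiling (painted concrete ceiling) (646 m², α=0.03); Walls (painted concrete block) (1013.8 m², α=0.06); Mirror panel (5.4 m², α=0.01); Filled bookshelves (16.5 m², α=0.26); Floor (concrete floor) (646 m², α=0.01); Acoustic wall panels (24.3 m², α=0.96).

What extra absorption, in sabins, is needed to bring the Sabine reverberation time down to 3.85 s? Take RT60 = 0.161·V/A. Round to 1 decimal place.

Summing Sᵢαᵢ: 19.380 + 60.828 + 0.054 + 4.290 + 6.460 + 23.328 → A₁ = 114.340 sabins.
V = 6460 m³. Required absorption A₂ = 0.161 × 6460 / 3.85 = 270.145 sabins.
Shortfall: 270.145 − 114.340 = 155.8 sabins.

155.8 sabins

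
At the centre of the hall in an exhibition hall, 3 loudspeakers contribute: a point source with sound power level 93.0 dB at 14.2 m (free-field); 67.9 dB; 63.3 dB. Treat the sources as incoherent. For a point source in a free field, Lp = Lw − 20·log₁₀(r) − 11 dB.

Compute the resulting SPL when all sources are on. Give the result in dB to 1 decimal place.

69.6 dB

Source at 14.2 m: Lp = 93.0 − 20·log₁₀(14.2) − 11 = 59.0 dB.
Σ 10^(Lᵢ/10) = 9.098e+06.
Back to dB: 10·log₁₀ Σ = 69.6 dB.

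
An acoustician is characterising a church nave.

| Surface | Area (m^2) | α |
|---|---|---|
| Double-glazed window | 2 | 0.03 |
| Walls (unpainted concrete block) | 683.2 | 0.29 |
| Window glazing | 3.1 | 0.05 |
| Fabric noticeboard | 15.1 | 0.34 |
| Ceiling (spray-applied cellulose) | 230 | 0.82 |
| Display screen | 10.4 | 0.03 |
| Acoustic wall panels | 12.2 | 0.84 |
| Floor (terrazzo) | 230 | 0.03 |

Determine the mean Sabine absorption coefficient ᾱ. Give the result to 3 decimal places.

S = Σ Sᵢ = 2 + 683.2 + 3.1 + 15.1 + 230 + 10.4 + 12.2 + 230 = 1186.0 m^2.
A = 2·0.03 + 683.2·0.29 + 3.1·0.05 + 15.1·0.34 + 230·0.82 + 10.4·0.03 + 12.2·0.84 + 230·0.03 = 409.537 sabins.
ᾱ = 409.537 / 1186.0 = 0.345.

0.345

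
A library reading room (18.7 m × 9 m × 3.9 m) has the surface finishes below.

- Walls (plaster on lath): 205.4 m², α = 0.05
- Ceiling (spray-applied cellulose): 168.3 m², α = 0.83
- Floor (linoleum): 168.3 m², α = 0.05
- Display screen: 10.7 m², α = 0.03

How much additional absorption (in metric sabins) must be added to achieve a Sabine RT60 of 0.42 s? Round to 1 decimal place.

92.9 sabins

Total absorption A₁ = 205.4*0.05 + 168.3*0.83 + 168.3*0.05 + 10.7*0.03
  = 10.270 + 139.689 + 8.415 + 0.321 = 158.695 m² sabins.
For T = 0.42 s, need A₂ = 0.161·V/T = 0.161·656.37/0.42 = 251.609 sabins.
Shortfall: 251.609 − 158.695 = 92.9 sabins.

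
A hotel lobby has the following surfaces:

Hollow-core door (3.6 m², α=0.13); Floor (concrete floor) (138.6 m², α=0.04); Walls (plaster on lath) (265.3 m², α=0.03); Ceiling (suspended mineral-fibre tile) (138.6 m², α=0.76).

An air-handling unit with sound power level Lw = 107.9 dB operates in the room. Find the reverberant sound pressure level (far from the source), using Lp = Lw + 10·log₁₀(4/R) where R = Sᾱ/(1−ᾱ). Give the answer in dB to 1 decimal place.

92.1 dB

Σ(Sᵢαᵢ) = 3.6·0.13 + 138.6·0.04 + 265.3·0.03 + 138.6·0.76 = 119.307; total area S = 546.1 m².
ᾱ = 0.2185, so room constant R = A/(1−ᾱ) = 152.664 m².
Lp = 107.9 + 10·log₁₀(4/152.664) = 107.9 + (-15.82) = 92.1 dB.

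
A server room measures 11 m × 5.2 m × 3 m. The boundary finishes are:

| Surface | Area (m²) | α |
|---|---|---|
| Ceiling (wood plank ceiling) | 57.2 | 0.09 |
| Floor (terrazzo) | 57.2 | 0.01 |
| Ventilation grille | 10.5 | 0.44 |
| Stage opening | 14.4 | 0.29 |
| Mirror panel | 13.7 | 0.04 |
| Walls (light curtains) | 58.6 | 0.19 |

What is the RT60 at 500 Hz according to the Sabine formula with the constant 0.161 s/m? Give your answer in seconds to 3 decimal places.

Total absorption A = 57.2×0.09 + 57.2×0.01 + 10.5×0.44 + 14.4×0.29 + 13.7×0.04 + 58.6×0.19
  = 5.148 + 0.572 + 4.620 + 4.176 + 0.548 + 11.134 = 26.198 m² sabins.
Room volume: 171.6 m³.
T = 0.161 V/A = 0.161·171.6/26.198 = 1.055 s.

1.055 s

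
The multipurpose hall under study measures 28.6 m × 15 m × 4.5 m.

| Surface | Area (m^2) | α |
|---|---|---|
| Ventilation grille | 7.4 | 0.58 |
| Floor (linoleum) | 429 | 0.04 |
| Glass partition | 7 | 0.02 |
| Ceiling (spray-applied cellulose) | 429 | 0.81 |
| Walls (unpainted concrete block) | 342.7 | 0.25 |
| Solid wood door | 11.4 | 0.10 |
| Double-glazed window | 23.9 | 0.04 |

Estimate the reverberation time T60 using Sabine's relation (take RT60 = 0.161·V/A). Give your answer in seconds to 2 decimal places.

0.68 seconds

Total absorption A = 7.4·0.58 + 429·0.04 + 7·0.02 + 429·0.81 + 342.7·0.25 + 11.4·0.10 + 23.9·0.04
  = 4.292 + 17.160 + 0.140 + 347.490 + 85.675 + 1.140 + 0.956 = 456.853 m^2 sabins.
V = 28.6·15·4.5 = 1930.5 m³.
Sabine: RT60 = 0.161 × 1930.5 / 456.853 = 0.68 s.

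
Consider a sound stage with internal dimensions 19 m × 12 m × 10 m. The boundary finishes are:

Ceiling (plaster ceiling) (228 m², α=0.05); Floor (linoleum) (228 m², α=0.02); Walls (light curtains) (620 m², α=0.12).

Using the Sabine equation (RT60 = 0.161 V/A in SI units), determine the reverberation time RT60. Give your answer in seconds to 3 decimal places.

4.062 seconds

Total absorption A = 228×0.05 + 228×0.02 + 620×0.12
  = 11.400 + 4.560 + 74.400 = 90.360 m² sabins.
Room volume: 2280 m³.
T = 0.161 V/A = 0.161·2280/90.360 = 4.062 s.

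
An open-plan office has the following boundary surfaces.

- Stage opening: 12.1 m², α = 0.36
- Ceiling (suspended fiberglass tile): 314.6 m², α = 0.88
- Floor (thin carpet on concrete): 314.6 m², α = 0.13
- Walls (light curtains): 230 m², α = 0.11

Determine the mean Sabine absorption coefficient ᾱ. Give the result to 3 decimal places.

0.399

S = Σ Sᵢ = 12.1 + 314.6 + 314.6 + 230 = 871.3 m².
A = 12.1×0.36 + 314.6×0.88 + 314.6×0.13 + 230×0.11 = 347.402 sabins.
ᾱ = A/S = 0.399.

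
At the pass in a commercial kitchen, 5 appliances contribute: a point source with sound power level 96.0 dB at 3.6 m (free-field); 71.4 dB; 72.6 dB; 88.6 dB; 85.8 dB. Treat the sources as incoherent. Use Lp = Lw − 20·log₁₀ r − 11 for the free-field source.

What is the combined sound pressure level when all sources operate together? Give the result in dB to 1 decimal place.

90.6 dB

Source at 3.6 m: Lp = 96.0 − 20·log₁₀(3.6) − 11 = 73.9 dB.
Converting to relative power and adding: 10^(73.9/10) + 10^(71.4/10) + 10^(72.6/10) + 10^(88.6/10) + 10^(85.8/10) = 1.161e+09.
Combined level = 10 log₁₀(1.161e+09) = 90.6 dB.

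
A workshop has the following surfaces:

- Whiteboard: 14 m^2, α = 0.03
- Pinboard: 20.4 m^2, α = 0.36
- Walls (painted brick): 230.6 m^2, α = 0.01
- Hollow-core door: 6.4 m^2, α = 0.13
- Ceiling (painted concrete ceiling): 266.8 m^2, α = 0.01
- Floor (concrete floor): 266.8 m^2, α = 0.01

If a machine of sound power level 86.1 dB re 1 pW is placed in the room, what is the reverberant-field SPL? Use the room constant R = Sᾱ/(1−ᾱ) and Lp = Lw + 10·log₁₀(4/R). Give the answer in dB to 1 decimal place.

A = 16.238 sabins; S = 805.0 m^2.
ᾱ = 16.238/805.0 = 0.0202; R = Sᾱ/(1−ᾱ) = 16.238/(1−0.0202) = 16.573 m^2.
Lp = Lw + 10 log₁₀(4/R) = 86.1 -6.17 = 79.9 dB.

79.9 dB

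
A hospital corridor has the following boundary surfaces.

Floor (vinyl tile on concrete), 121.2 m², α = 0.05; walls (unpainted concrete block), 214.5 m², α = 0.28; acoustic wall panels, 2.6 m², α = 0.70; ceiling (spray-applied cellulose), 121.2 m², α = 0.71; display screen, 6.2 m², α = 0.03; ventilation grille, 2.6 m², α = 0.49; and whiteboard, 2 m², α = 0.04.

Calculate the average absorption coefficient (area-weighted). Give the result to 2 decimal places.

0.33

Total surface area S = 470.3 m².
A = 121.2*0.05 + 214.5*0.28 + 2.6*0.70 + 121.2*0.71 + 6.2*0.03 + 2.6*0.49 + 2*0.04 = 155.532 sabins.
ᾱ = 155.532 / 470.3 = 0.33.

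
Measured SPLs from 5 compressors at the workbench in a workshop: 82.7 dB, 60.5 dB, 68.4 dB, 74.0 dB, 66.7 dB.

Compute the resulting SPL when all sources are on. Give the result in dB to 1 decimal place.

Sum in the linear (power) domain: Σ 10^(Lᵢ/10) = 10^(82.7/10) + 10^(60.5/10) + 10^(68.4/10) + 10^(74.0/10) + 10^(66.7/10) = 2.24e+08.
Back to dB: 10·log₁₀ Σ = 83.5 dB.

83.5 dB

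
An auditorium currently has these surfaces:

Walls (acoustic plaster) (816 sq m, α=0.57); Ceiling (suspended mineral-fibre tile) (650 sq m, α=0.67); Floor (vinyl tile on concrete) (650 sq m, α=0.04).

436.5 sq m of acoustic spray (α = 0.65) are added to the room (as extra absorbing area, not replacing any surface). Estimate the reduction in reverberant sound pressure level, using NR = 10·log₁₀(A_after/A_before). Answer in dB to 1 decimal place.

1.2 dB

Equivalent absorption area: A_before = 816×0.57 + 650×0.67 + 650×0.04 = 926.620 sq m.
Treatment contributes 436.5·0.65 = 283.725 sabins.
New total A_after = 1210.345 sabins.
NR = 10·log₁₀(1210.345/926.620) = 1.2 dB.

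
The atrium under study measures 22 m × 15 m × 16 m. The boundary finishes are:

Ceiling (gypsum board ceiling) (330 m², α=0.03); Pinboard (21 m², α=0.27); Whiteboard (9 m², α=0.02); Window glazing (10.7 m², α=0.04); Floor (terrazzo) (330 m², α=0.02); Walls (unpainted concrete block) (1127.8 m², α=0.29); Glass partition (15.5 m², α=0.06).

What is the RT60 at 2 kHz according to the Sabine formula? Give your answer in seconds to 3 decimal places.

Equivalent absorption area: A = 330×0.03 + 21×0.27 + 9×0.02 + 10.7×0.04 + 330×0.02 + 1127.8×0.29 + 15.5×0.06 = 350.770 m².
Volume V = 22 × 15 × 16 = 5280 m³.
T = 0.161 V/A = 0.161·5280/350.770 = 2.423 s.

2.423 seconds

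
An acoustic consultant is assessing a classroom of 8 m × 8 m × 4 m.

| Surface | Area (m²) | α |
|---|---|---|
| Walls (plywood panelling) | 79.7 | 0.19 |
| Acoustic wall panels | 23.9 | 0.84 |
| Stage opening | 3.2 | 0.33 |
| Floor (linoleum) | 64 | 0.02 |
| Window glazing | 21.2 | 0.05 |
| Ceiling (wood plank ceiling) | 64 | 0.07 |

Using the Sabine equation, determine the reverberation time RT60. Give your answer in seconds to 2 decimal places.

0.96 seconds

A = Σ Sᵢαᵢ = 79.7*0.19 + 23.9*0.84 + 3.2*0.33 + 64*0.02 + 21.2*0.05 + 64*0.07 = 43.095 sabins.
V = 8·8·4 = 256 m³.
RT60 = 0.161 · V / A = 0.161 × 256 / 43.095 = 0.96 s.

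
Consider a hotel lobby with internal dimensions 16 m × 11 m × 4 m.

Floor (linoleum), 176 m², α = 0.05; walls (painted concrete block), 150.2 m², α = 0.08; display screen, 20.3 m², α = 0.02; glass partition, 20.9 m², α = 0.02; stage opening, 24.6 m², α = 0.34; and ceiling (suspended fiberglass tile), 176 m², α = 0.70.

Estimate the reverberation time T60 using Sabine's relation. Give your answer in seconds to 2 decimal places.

A = Σ Sᵢαᵢ = 176*0.05 + 150.2*0.08 + 20.3*0.02 + 20.9*0.02 + 24.6*0.34 + 176*0.70 = 153.204 sabins.
Volume V = 16 × 11 × 4 = 704 m³.
RT60 = 0.161 · V / A = 0.161 × 704 / 153.204 = 0.74 s.

0.74 s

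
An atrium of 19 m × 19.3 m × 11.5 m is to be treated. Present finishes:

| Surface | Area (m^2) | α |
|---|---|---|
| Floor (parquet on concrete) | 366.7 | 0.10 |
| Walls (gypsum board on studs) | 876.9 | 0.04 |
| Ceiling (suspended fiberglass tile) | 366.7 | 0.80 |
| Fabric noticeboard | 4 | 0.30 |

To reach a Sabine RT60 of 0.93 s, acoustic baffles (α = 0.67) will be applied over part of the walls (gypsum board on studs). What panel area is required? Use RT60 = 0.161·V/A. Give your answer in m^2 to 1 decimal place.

A₁ = Σ Sᵢαᵢ = 366.7·0.10 + 876.9·0.04 + 366.7·0.80 + 4·0.30 = 366.306 sabins.
V = 4217.05 m³. Target absorption A₂ = 0.161 × 4217.05 / 0.93 = 730.048 sabins.
Absorption to add: 730.048 − 366.306 = 363.742 sabins.
Net gain per m^2: Δα = 0.67 − 0.04 = 0.63.
Area = ΔA/Δα = 363.742/0.63 = 577.4 m^2.

577.4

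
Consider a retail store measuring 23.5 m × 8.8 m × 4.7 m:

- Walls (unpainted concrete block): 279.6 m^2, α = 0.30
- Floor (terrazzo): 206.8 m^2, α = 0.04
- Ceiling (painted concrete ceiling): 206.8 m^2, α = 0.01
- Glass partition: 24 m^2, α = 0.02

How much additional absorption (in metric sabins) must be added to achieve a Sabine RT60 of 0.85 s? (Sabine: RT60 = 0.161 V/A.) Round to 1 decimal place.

A₁ = Σ Sᵢαᵢ = 279.6×0.30 + 206.8×0.04 + 206.8×0.01 + 24×0.02 = 94.700 sabins.
Target A₂ = 0.161·971.96/0.85 = 184.101 sabins (V = 971.96 m³).
ΔA = A₂ − A₁ = 184.101 − 94.700 = 89.4 sabins.

89.4 sabins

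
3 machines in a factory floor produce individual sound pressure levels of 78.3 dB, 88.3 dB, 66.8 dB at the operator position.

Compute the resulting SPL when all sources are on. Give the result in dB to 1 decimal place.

88.7 dB

Σ 10^(Lᵢ/10) = 7.485e+08.
Back to dB: 10·log₁₀ Σ = 88.7 dB.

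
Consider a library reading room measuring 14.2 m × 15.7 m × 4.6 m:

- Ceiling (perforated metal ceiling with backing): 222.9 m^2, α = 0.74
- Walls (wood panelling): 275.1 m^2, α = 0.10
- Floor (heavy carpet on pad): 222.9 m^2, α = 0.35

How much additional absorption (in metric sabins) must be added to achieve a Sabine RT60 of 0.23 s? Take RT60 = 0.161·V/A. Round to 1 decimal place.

447.4 sabins

Total absorption A₁ = 222.9·0.74 + 275.1·0.10 + 222.9·0.35
  = 164.946 + 27.510 + 78.015 = 270.471 m^2 sabins.
For T = 0.23 s, need A₂ = 0.161·V/T = 0.161·1025.524/0.23 = 717.867 sabins.
Shortfall: 717.867 − 270.471 = 447.4 sabins.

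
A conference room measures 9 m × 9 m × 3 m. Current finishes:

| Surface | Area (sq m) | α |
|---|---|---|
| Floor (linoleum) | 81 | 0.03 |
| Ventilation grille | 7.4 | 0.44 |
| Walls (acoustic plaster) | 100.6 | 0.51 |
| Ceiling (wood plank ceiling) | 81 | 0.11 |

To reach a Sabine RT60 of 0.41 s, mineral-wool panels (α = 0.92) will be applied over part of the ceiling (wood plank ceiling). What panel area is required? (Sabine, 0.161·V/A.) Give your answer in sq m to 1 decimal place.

36.4

Summing Sᵢαᵢ: 2.430 + 3.256 + 51.306 + 8.910 → A₁ = 65.902 sabins.
Required A₂ = 0.161·243/0.41 = 95.422 sabins.
Absorption to add: 95.422 − 65.902 = 29.520 sabins.
Each sq m of panel replacing the ceiling (wood plank ceiling) adds (0.92 − 0.11) = 0.81 sabins.
Panel area = 29.520 / 0.81 = 36.4 sq m.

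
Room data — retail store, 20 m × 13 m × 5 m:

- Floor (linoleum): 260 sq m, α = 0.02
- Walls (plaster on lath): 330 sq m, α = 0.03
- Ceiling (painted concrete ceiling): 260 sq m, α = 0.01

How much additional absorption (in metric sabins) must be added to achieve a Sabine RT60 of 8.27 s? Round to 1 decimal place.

A₁ = Σ Sᵢαᵢ = 260·0.02 + 330·0.03 + 260·0.01 = 17.700 sabins.
Target A₂ = 0.161·1300/8.27 = 25.308 sabins (V = 1300 m³).
Shortfall: 25.308 − 17.700 = 7.6 sabins.

7.6 sabins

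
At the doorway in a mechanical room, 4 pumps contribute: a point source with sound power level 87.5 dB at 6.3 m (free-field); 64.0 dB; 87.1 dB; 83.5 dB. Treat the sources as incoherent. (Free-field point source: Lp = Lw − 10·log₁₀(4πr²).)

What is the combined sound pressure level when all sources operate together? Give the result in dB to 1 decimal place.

88.7 dB

Source at 6.3 m: Lp = 87.5 − 10·log₁₀(4π·6.3²) = 87.5 − 10·log₁₀(498.759) = 60.5 dB.
Sum in the linear (power) domain: Σ 10^(Lᵢ/10) = 10^(60.5/10) + 10^(64.0/10) + 10^(87.1/10) + 10^(83.5/10) = 7.404e+08.
L_total = 10·log₁₀(7.404e+08) = 88.7 dB.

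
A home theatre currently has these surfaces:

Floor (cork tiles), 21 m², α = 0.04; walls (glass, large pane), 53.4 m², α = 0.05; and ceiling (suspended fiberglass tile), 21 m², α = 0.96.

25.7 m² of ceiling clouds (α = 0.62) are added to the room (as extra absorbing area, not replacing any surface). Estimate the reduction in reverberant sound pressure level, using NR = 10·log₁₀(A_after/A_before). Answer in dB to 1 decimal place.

Summing Sᵢαᵢ: 0.840 + 2.670 + 20.160 → A_before = 23.670 sabins.
Added absorption = 25.7 × 0.62 = 15.934 sabins.
New total A_after = 39.604 sabins.
Reduction = 10 log₁₀(A_after/A_before) = 10 log₁₀(1.6732) = 2.2 dB.

2.2 dB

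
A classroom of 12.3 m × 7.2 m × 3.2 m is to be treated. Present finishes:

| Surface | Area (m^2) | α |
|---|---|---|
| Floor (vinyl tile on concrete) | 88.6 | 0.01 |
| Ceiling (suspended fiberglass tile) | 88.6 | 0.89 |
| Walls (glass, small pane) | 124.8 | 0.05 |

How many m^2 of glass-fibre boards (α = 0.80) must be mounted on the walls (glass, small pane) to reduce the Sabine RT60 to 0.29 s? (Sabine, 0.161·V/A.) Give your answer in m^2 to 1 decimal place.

95.1

Equivalent absorption area: A₁ = 88.6×0.01 + 88.6×0.89 + 124.8×0.05 = 85.980 m^2.
V = 283.392 m³. Target absorption A₂ = 0.161 × 283.392 / 0.29 = 157.331 sabins.
Absorption to add: 157.331 − 85.980 = 71.351 sabins.
Each m^2 of panel replacing the walls (glass, small pane) adds (0.80 − 0.05) = 0.75 sabins.
Area = ΔA/Δα = 71.351/0.75 = 95.1 m^2.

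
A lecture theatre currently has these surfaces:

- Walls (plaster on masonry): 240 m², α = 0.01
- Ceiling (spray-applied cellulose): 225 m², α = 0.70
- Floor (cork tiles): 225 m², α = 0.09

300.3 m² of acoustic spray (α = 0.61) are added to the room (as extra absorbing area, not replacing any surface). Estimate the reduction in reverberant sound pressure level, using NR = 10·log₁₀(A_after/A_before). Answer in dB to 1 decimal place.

3.0 dB

A_before = Σ Sᵢαᵢ = 240*0.01 + 225*0.70 + 225*0.09 = 180.150 sabins.
Added absorption = 300.3 × 0.61 = 183.183 sabins.
A_after = 180.150 + 183.183 = 363.333 sabins.
Reduction = 10 log₁₀(A_after/A_before) = 10 log₁₀(2.0168) = 3.0 dB.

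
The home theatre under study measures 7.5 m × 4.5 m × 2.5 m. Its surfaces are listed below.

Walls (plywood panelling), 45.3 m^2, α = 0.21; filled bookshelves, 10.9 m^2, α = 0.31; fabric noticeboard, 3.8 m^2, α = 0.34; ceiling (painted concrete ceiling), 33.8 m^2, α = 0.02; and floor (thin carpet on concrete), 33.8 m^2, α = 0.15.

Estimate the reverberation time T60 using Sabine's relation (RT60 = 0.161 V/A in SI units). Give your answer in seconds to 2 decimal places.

Equivalent absorption area: A = 45.3×0.21 + 10.9×0.31 + 3.8×0.34 + 33.8×0.02 + 33.8×0.15 = 19.930 m^2.
V = 7.5·4.5·2.5 = 84.375 m³.
Sabine: RT60 = 0.161 × 84.375 / 19.930 = 0.68 s.

0.68 sec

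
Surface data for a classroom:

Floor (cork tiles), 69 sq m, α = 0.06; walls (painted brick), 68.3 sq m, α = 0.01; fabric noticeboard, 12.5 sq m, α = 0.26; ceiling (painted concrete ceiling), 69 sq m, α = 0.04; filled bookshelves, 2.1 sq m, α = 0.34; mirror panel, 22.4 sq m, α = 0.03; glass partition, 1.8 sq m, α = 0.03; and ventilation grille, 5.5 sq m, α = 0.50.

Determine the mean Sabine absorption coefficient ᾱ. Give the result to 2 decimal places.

Total surface area S = 250.6 sq m.
A = 69×0.06 + 68.3×0.01 + 12.5×0.26 + 69×0.04 + 2.1×0.34 + 22.4×0.03 + 1.8×0.03 + 5.5×0.50 = 15.023 sabins.
ᾱ = 15.023 / 250.6 = 0.06.

0.06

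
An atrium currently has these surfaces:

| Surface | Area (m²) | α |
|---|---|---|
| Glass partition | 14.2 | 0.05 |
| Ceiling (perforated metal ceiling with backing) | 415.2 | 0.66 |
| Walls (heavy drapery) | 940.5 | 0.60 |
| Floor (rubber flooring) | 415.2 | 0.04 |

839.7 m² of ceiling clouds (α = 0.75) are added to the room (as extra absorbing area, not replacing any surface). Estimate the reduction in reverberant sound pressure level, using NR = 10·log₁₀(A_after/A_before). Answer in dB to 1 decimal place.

2.4 dB

Equivalent absorption area: A_before = 14.2*0.05 + 415.2*0.66 + 940.5*0.60 + 415.2*0.04 = 855.650 m².
Treatment contributes 839.7·0.75 = 629.775 sabins.
A_after = 855.650 + 629.775 = 1485.425 sabins.
Reduction = 10 log₁₀(A_after/A_before) = 10 log₁₀(1.7360) = 2.4 dB.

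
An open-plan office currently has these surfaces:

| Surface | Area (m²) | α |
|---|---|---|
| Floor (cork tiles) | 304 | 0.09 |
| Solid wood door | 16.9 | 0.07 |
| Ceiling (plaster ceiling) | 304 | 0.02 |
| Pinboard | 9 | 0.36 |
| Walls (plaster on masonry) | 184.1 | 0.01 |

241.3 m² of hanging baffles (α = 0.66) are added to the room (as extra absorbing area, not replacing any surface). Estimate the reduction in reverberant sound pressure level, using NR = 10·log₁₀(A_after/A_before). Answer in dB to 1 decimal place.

7.0 dB

Summing Sᵢαᵢ: 27.360 + 1.183 + 6.080 + 3.240 + 1.841 → A_before = 39.704 sabins.
Added absorption = 241.3 × 0.66 = 159.258 sabins.
New total A_after = 198.962 sabins.
Reduction = 10 log₁₀(A_after/A_before) = 10 log₁₀(5.0111) = 7.0 dB.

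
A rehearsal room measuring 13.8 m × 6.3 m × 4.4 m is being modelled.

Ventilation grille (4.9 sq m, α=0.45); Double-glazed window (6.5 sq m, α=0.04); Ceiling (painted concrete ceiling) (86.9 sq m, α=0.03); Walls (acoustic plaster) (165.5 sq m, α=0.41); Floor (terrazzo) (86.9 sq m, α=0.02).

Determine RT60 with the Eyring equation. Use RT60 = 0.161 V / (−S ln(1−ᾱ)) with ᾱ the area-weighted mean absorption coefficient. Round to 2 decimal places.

0.73 seconds

Total surface area S = 4.9 + 6.5 + 86.9 + 165.5 + 86.9 = 350.7 sq m.
Σ(Sᵢαᵢ) = 4.9·0.45 + 6.5·0.04 + 86.9·0.03 + 165.5·0.41 + 86.9·0.02 = 74.665.
Mean coefficient ᾱ = A/S = 0.2129.
−S·ln(1−ᾱ) = −350.7 × ln(1 − 0.2129) = 83.958.
V = 13.8 × 6.3 × 4.4 = 382.536 m³.
T = 0.161·V/[−S·ln(1−ᾱ)] = 0.161·382.536/83.958 = 0.73 s.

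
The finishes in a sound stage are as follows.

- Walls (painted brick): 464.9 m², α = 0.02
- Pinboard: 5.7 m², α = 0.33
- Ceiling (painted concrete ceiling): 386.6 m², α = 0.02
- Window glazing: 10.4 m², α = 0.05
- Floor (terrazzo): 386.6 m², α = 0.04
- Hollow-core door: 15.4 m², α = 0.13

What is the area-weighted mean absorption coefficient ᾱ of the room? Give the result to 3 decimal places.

0.029

Total surface area S = 1269.6 m².
Σ(Sᵢαᵢ) = 464.9·0.02 + 5.7·0.33 + 386.6·0.02 + 10.4·0.05 + 386.6·0.04 + 15.4·0.13 = 36.897.
ᾱ = 36.897 / 1269.6 = 0.029.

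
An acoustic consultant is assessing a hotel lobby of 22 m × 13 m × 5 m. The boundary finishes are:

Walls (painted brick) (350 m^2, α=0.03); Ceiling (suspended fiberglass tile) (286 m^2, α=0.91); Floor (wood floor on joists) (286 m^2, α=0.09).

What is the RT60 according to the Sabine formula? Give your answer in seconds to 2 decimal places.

Equivalent absorption area: A = 350·0.03 + 286·0.91 + 286·0.09 = 296.500 m^2.
V = 22·13·5 = 1430 m³.
T = 0.161 V/A = 0.161·1430/296.500 = 0.78 s.

0.78 s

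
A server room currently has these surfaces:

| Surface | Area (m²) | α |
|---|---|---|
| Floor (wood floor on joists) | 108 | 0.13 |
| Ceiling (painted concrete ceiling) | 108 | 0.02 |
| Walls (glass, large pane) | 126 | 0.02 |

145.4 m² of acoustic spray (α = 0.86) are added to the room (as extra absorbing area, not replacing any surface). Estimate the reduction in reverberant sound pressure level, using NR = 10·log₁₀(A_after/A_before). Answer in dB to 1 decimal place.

8.9 dB

Summing Sᵢαᵢ: 14.040 + 2.160 + 2.520 → A_before = 18.720 sabins.
Treatment contributes 145.4·0.86 = 125.044 sabins.
New total A_after = 143.764 sabins.
NR = 10·log₁₀(143.764/18.720) = 8.9 dB.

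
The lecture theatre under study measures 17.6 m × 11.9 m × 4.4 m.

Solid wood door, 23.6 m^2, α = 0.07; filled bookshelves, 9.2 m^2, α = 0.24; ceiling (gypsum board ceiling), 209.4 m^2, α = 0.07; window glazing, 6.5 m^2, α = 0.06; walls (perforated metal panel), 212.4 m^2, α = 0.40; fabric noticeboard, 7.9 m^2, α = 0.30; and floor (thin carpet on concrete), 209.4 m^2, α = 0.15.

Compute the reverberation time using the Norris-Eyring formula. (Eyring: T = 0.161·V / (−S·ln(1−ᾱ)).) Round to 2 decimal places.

Total surface area S = 23.6 + 9.2 + 209.4 + 6.5 + 212.4 + 7.9 + 209.4 = 678.4 m^2.
Σ(Sᵢαᵢ) = 23.6×0.07 + 9.2×0.24 + 209.4×0.07 + 6.5×0.06 + 212.4×0.40 + 7.9×0.30 + 209.4×0.15 = 137.648.
Mean coefficient ᾱ = A/S = 0.2029.
−S·ln(1−ᾱ) = −678.4 × ln(1 − 0.2029) = 153.844.
V = 17.6 × 11.9 × 4.4 = 921.536 m³.
RT60 = 0.161 × 921.536 / 153.844 = 0.96 s.

0.96 s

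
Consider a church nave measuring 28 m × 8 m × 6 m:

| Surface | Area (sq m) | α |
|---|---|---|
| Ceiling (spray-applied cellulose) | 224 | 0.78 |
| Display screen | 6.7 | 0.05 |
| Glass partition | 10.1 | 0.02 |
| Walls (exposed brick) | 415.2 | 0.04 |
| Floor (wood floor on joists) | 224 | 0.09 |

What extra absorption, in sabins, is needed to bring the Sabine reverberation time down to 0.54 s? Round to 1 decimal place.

Equivalent absorption area: A₁ = 224*0.78 + 6.7*0.05 + 10.1*0.02 + 415.2*0.04 + 224*0.09 = 212.025 sq m.
Target A₂ = 0.161·1344/0.54 = 400.711 sabins (V = 1344 m³).
Shortfall: 400.711 − 212.025 = 188.7 sabins.

188.7 sabins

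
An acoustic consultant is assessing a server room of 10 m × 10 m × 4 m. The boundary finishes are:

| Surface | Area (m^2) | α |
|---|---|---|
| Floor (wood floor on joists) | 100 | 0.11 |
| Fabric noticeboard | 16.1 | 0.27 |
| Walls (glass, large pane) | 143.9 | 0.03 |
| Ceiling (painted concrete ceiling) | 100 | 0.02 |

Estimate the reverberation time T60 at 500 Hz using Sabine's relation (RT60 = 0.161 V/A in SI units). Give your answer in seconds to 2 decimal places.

Summing Sᵢαᵢ: 11.000 + 4.347 + 4.317 + 2.000 → A = 21.664 sabins.
Room volume: 400 m³.
RT60 = 0.161 · V / A = 0.161 × 400 / 21.664 = 2.97 s.

2.97 s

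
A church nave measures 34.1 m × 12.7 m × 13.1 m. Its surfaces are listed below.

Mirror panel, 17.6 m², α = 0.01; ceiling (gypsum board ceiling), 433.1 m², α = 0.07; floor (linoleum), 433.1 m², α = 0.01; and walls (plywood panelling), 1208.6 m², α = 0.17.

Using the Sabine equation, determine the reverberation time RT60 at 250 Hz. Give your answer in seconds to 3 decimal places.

Summing Sᵢαᵢ: 0.176 + 30.317 + 4.331 + 205.462 → A = 240.286 sabins.
V = 34.1·12.7·13.1 = 5673.217 m³.
T = 0.161 V/A = 0.161·5673.217/240.286 = 3.801 s.

3.801 s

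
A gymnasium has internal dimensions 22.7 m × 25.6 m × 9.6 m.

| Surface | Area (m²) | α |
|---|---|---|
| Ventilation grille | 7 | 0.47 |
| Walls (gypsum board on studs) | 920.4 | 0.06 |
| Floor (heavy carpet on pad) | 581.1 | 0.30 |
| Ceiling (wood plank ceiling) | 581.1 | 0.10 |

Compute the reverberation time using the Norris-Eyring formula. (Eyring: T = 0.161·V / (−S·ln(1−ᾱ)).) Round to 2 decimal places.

Total surface area S = 7 + 920.4 + 581.1 + 581.1 = 2089.6 m².
Absorption A = 7·0.47 + 920.4·0.06 + 581.1·0.30 + 581.1·0.10 = 290.954 sabins.
Mean coefficient ᾱ = A/S = 0.1392.
Eyring denominator: −S ln(1−ᾱ) = 313.217.
V = 22.7 × 25.6 × 9.6 = 5578.752 m³.
T = 0.161·V/[−S·ln(1−ᾱ)] = 0.161·5578.752/313.217 = 2.87 s.

2.87 s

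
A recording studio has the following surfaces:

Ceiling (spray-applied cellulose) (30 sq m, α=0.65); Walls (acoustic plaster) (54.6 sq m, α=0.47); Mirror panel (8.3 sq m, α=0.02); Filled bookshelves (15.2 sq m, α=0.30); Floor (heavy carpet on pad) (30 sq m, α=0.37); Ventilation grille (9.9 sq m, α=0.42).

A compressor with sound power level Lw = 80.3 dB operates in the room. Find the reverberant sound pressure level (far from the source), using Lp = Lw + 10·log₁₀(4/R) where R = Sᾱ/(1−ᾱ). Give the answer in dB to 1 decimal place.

Σ(Sᵢαᵢ) = 30·0.65 + 54.6·0.47 + 8.3·0.02 + 15.2·0.30 + 30·0.37 + 9.9·0.42 = 65.146; total area S = 148.0 sq m.
ᾱ = 0.4402, so room constant R = A/(1−ᾱ) = 116.374 sq m.
Lp = Lw + 10 log₁₀(4/R) = 80.3 -14.64 = 65.7 dB.

65.7 dB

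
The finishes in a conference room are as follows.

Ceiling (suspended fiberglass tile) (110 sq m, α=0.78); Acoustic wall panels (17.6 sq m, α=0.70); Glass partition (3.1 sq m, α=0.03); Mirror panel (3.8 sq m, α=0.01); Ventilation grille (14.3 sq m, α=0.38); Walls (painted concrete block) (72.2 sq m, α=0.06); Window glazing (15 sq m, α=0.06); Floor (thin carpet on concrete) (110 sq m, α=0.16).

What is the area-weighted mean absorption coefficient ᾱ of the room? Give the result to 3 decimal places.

S = Σ Sᵢ = 110 + 17.6 + 3.1 + 3.8 + 14.3 + 72.2 + 15 + 110 = 346.0 sq m.
A = 110×0.78 + 17.6×0.70 + 3.1×0.03 + 3.8×0.01 + 14.3×0.38 + 72.2×0.06 + 15×0.06 + 110×0.16 = 126.517 sabins.
ᾱ = A/S = 0.366.

0.366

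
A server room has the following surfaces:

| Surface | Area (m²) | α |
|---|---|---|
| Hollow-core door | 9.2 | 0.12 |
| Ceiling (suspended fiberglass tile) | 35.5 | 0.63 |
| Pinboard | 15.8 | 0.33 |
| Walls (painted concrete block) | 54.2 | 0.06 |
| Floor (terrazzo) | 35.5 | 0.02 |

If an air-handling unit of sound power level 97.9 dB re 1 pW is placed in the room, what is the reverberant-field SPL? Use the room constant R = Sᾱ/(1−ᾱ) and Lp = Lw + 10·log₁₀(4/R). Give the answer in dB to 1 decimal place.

87.7 dB

A = 32.645 sabins; S = 150.2 m².
ᾱ = 32.645/150.2 = 0.2173; R = Sᾱ/(1−ᾱ) = 32.645/(1−0.2173) = 41.708 m².
Lp = 97.9 + 10·log₁₀(4/41.708) = 97.9 + (-10.18) = 87.7 dB.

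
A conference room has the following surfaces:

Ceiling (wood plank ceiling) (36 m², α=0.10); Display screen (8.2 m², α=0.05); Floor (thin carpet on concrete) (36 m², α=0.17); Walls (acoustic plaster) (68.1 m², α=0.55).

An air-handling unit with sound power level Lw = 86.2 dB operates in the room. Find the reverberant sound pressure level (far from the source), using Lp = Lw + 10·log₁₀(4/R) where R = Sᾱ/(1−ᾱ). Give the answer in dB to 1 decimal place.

73.8 dB

Σ(Sᵢαᵢ) = 36×0.10 + 8.2×0.05 + 36×0.17 + 68.1×0.55 = 47.585; total area S = 148.3 m².
ᾱ = 0.3209, so room constant R = A/(1−ᾱ) = 70.071 m².
Lp = Lw + 10 log₁₀(4/R) = 86.2 -12.43 = 73.8 dB.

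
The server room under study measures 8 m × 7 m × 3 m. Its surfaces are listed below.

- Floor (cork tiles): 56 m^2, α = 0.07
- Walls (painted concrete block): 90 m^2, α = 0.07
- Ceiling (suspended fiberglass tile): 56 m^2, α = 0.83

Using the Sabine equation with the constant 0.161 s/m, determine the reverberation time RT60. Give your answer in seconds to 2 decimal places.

0.48 s

Summing Sᵢαᵢ: 3.920 + 6.300 + 46.480 → A = 56.700 sabins.
V = 8·7·3 = 168 m³.
Sabine: RT60 = 0.161 × 168 / 56.700 = 0.48 s.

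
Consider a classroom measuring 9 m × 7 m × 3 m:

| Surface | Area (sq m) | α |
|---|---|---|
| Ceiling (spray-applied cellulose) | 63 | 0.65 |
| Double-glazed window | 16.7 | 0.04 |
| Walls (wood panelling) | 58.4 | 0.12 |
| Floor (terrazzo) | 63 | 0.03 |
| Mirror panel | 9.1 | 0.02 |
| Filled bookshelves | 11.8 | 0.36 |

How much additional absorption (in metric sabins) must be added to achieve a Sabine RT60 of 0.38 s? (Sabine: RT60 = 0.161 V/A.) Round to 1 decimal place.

25.1 sabins

Equivalent absorption area: A₁ = 63·0.65 + 16.7·0.04 + 58.4·0.12 + 63·0.03 + 9.1·0.02 + 11.8·0.36 = 54.946 sq m.
For T = 0.38 s, need A₂ = 0.161·V/T = 0.161·189/0.38 = 80.076 sabins.
Shortfall: 80.076 − 54.946 = 25.1 sabins.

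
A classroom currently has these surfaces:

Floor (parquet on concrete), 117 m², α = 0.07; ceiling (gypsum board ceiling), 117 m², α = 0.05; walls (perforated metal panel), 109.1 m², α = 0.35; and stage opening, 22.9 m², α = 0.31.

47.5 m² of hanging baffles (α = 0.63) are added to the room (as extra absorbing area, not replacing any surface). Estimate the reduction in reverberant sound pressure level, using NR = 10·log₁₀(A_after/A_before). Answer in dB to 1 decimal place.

1.8 dB

Summing Sᵢαᵢ: 8.190 + 5.850 + 38.185 + 7.099 → A_before = 59.324 sabins.
Added absorption = 47.5 × 0.63 = 29.925 sabins.
A_after = 59.324 + 29.925 = 89.249 sabins.
NR = 10·log₁₀(89.249/59.324) = 1.8 dB.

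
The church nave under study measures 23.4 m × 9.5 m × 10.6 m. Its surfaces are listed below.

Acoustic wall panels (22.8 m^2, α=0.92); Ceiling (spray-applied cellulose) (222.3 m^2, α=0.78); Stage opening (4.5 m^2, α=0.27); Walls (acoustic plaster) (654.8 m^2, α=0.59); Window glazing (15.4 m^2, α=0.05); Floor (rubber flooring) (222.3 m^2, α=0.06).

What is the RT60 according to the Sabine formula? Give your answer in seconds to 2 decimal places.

0.64 sec

Summing Sᵢαᵢ: 20.976 + 173.394 + 1.215 + 386.332 + 0.770 + 13.338 → A = 596.025 sabins.
V = 23.4·9.5·10.6 = 2356.38 m³.
RT60 = 0.161 · V / A = 0.161 × 2356.38 / 596.025 = 0.64 s.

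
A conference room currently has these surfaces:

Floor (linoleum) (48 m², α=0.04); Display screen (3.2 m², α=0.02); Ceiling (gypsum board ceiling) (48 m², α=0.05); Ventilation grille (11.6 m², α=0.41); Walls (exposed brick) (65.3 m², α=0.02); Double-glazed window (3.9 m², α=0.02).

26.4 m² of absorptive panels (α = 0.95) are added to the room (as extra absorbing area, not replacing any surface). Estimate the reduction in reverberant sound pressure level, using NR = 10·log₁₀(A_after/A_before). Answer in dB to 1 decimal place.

Equivalent absorption area: A_before = 48*0.04 + 3.2*0.02 + 48*0.05 + 11.6*0.41 + 65.3*0.02 + 3.9*0.02 = 10.524 m².
Added absorption = 26.4 × 0.95 = 25.080 sabins.
New total A_after = 35.604 sabins.
NR = 10·log₁₀(35.604/10.524) = 5.3 dB.

5.3 dB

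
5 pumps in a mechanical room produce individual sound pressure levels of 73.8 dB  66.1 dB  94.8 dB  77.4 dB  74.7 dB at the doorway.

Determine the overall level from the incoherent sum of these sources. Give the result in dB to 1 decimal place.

95.0 dB

Converting to relative power and adding: 10^(73.8/10) + 10^(66.1/10) + 10^(94.8/10) + 10^(77.4/10) + 10^(74.7/10) = 3.132e+09.
L_total = 10·log₁₀(3.132e+09) = 95.0 dB.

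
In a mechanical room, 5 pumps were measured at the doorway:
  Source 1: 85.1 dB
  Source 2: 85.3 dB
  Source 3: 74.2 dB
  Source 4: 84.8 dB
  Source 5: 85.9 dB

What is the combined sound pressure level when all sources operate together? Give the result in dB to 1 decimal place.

Σ 10^(Lᵢ/10) = 1.38e+09.
Back to dB: 10·log₁₀ Σ = 91.4 dB.

91.4 dB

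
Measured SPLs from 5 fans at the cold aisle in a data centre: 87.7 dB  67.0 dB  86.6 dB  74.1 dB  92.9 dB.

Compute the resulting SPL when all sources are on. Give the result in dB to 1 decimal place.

94.8 dB

Sum in the linear (power) domain: Σ 10^(Lᵢ/10) = 10^(87.7/10) + 10^(67.0/10) + 10^(86.6/10) + 10^(74.1/10) + 10^(92.9/10) = 3.026e+09.
Back to dB: 10·log₁₀ Σ = 94.8 dB.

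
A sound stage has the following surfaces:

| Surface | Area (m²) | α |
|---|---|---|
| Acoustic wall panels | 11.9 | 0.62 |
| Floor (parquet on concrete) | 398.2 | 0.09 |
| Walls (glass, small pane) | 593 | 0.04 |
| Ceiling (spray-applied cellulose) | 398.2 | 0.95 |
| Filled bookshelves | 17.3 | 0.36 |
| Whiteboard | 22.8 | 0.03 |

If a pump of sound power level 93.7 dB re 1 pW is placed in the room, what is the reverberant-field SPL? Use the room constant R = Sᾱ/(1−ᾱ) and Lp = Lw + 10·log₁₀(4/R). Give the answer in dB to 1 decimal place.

A = 452.138 sabins; S = 1441.4 m².
ᾱ = 0.3137, so room constant R = A/(1−ᾱ) = 658.805 m².
Lp = 93.7 + 10·log₁₀(4/658.805) = 93.7 + (-22.17) = 71.5 dB.

71.5 dB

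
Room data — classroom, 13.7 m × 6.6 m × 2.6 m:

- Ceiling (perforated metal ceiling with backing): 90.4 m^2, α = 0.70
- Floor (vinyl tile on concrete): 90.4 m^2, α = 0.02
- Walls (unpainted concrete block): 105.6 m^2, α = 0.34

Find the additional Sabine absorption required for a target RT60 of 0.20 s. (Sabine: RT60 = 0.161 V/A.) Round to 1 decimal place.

Total absorption A₁ = 90.4×0.70 + 90.4×0.02 + 105.6×0.34
  = 63.280 + 1.808 + 35.904 = 100.992 m^2 sabins.
V = 235.092 m³. Required absorption A₂ = 0.161 × 235.092 / 0.20 = 189.249 sabins.
Shortfall: 189.249 − 100.992 = 88.3 sabins.

88.3 sabins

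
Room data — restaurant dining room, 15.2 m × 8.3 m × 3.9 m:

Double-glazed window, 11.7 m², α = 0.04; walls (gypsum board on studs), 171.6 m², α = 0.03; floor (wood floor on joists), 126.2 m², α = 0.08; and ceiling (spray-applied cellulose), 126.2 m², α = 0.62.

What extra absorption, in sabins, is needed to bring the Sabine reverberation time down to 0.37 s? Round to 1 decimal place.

120.1 sabins

Equivalent absorption area: A₁ = 11.7×0.04 + 171.6×0.03 + 126.2×0.08 + 126.2×0.62 = 93.956 m².
Target A₂ = 0.161·492.024/0.37 = 214.097 sabins (V = 492.024 m³).
ΔA = A₂ − A₁ = 214.097 − 93.956 = 120.1 sabins.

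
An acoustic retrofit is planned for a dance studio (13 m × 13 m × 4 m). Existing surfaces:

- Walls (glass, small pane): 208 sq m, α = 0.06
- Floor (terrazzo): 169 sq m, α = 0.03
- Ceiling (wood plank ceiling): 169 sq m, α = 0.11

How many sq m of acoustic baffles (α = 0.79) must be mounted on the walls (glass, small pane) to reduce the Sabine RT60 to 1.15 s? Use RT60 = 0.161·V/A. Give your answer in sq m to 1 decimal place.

A₁ = Σ Sᵢαᵢ = 208*0.06 + 169*0.03 + 169*0.11 = 36.140 sabins.
Required A₂ = 0.161·676/1.15 = 94.640 sabins.
Absorption to add: 94.640 − 36.140 = 58.500 sabins.
Net gain per sq m: Δα = 0.79 − 0.06 = 0.73.
Panel area = 58.500 / 0.73 = 80.1 sq m.

80.1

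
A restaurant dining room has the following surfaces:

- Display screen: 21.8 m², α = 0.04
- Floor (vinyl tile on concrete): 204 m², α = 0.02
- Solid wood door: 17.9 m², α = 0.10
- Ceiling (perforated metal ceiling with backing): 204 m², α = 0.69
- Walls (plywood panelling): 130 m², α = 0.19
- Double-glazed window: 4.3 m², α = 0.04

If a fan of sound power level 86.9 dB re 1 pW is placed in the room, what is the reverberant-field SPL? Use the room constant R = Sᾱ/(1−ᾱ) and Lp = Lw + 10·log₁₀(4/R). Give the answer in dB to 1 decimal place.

A = 172.374 sabins; S = 582.0 m².
ᾱ = 172.374/582.0 = 0.2962; R = Sᾱ/(1−ᾱ) = 172.374/(1−0.2962) = 244.919 m².
Lp = 86.9 + 10·log₁₀(4/244.919) = 86.9 + (-17.87) = 69.0 dB.

69.0 dB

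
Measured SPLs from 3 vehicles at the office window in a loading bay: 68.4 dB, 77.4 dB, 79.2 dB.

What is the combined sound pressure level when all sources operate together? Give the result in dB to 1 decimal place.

81.6 dB

Σ 10^(Lᵢ/10) = 1.45e+08.
L_total = 10·log₁₀(1.45e+08) = 81.6 dB.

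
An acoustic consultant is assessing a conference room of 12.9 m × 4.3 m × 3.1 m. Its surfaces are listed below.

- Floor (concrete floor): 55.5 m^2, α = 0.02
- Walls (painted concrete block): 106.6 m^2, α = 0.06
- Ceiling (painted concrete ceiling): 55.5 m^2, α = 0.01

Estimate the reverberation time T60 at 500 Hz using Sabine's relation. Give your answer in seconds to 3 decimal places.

Equivalent absorption area: A = 55.5×0.02 + 106.6×0.06 + 55.5×0.01 = 8.061 m^2.
V = 12.9·4.3·3.1 = 171.957 m³.
Sabine: RT60 = 0.161 × 171.957 / 8.061 = 3.434 s.

3.434 s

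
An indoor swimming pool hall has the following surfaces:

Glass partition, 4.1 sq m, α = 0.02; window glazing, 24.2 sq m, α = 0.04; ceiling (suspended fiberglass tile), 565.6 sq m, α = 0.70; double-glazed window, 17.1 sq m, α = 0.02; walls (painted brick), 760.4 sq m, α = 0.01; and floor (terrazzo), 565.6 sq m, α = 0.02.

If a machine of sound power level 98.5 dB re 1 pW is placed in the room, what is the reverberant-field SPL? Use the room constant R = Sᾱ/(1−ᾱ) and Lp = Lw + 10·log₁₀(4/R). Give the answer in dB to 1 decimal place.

77.3 dB

Σ(Sᵢαᵢ) = 4.1·0.02 + 24.2·0.04 + 565.6·0.70 + 17.1·0.02 + 760.4·0.01 + 565.6·0.02 = 416.228; total area S = 1937.0 sq m.
ᾱ = 416.228/1937.0 = 0.2149; R = Sᾱ/(1−ᾱ) = 416.228/(1−0.2149) = 530.159 sq m.
Lp = 98.5 + 10·log₁₀(4/530.159) = 98.5 + (-21.22) = 77.3 dB.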